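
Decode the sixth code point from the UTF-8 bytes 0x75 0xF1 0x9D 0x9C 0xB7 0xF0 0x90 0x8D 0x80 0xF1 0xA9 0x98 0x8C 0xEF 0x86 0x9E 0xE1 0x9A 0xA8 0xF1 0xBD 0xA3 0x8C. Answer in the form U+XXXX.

Offset 0: leading byte 0x75 = 01110101 → 1-byte char #1 = 75.
Offset 1: leading byte 0xF1 = 11110001 → 4-byte char #2 = F1 9D 9C B7.
Offset 5: leading byte 0xF0 = 11110000 → 4-byte char #3 = F0 90 8D 80.
Offset 9: leading byte 0xF1 = 11110001 → 4-byte char #4 = F1 A9 98 8C.
Offset 13: leading byte 0xEF = 11101111 → 3-byte char #5 = EF 86 9E.
Offset 16: leading byte 0xE1 = 11100001 → 3-byte char #6 = E1 9A A8.
Leading byte 0xE1 = 11100001 matches 1110xxxx → 3-byte sequence.
Byte 1: 0xE1 = 11100001, payload 0001 (4 bits).
Byte 2: 0x9A = 10011010 (10xxxxxx ✓), payload 011010.
Byte 3: 0xA8 = 10101000 (10xxxxxx ✓), payload 101000.
Concatenate: 0001011010101000 = 0x16A8 (16 bits → U+16A8).

U+16A8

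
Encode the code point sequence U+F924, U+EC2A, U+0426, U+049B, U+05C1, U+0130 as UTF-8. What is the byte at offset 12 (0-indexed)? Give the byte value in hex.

0xC4

U+F924 → 3-byte form EF A4 A4 at offsets 0–2.
U+EC2A → 3-byte form EE B0 AA at offsets 3–5.
U+0426 → 2-byte form D0 A6 at offsets 6–7.
U+049B → 2-byte form D2 9B at offsets 8–9.
U+05C1 → 2-byte form D7 81 at offsets 10–11.
U+0130 → 2-byte form C4 B0 at offsets 12–13.
Offset 12 falls in char 6's range; it's byte 1 of C4 B0 = 0xC4.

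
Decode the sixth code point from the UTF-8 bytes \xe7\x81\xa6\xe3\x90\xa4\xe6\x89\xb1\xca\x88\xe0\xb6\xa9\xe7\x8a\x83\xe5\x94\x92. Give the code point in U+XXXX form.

U+7283

Offset 0: leading byte 0xE7 = 11100111 → 3-byte char #1 = E7 81 A6.
Offset 3: leading byte 0xE3 = 11100011 → 3-byte char #2 = E3 90 A4.
Offset 6: leading byte 0xE6 = 11100110 → 3-byte char #3 = E6 89 B1.
Offset 9: leading byte 0xCA = 11001010 → 2-byte char #4 = CA 88.
Offset 11: leading byte 0xE0 = 11100000 → 3-byte char #5 = E0 B6 A9.
Offset 14: leading byte 0xE7 = 11100111 → 3-byte char #6 = E7 8A 83.
Leading byte 0xE7 = 11100111 matches 1110xxxx → 3-byte sequence.
Byte 1: 0xE7 = 11100111, payload 0111 (4 bits).
Byte 2: 0x8A = 10001010 (10xxxxxx ✓), payload 001010.
Byte 3: 0x83 = 10000011 (10xxxxxx ✓), payload 000011.
Concatenate: 0111001010000011 = 0x7283 (16 bits → U+7283).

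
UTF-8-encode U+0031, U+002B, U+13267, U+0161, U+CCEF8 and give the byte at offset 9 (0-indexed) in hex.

0x8C

U+0031 → 1-byte form 31 at offsets 0–0.
U+002B → 1-byte form 2B at offsets 1–1.
U+13267 → 4-byte form F0 93 89 A7 at offsets 2–5.
U+0161 → 2-byte form C5 A1 at offsets 6–7.
U+CCEF8 → 4-byte form F3 8C BB B8 at offsets 8–11.
Offset 9 falls in char 5's range; it's byte 2 of F3 8C BB B8 = 0x8C.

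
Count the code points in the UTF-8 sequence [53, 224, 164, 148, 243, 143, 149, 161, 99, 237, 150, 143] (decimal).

Byte at offset 0: 0x35 = 00110101 → 1-byte char (#1). Advance 1.
Byte at offset 1: 0xE0 = 11100000 → 3-byte char (#2). Advance 3.
Byte at offset 4: 0xF3 = 11110011 → 4-byte char (#3). Advance 4.
Byte at offset 8: 0x63 = 01100011 → 1-byte char (#4). Advance 1.
Byte at offset 9: 0xED = 11101101 → 3-byte char (#5). Advance 3.
Reached end at offset 12 after 5 code points.

5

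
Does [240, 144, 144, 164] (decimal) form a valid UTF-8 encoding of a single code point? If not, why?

Leading byte 0xF0 = 11110000 → 4-byte form.
Continuation bytes 0x90=10010000, 0x90=10010000, 0xA4=10100100 all match 10xxxxxx.
Decoded value 0x10424 is ≥ 0x10000 (shortest form) and not a surrogate.

valid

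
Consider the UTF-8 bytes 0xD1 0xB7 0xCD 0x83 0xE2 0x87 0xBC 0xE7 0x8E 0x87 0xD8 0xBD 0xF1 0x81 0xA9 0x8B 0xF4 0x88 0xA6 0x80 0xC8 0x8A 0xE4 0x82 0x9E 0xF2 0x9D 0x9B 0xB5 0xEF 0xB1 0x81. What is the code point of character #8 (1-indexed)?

Offset 0: leading byte 0xD1 = 11010001 → 2-byte char #1 = D1 B7.
Offset 2: leading byte 0xCD = 11001101 → 2-byte char #2 = CD 83.
Offset 4: leading byte 0xE2 = 11100010 → 3-byte char #3 = E2 87 BC.
Offset 7: leading byte 0xE7 = 11100111 → 3-byte char #4 = E7 8E 87.
Offset 10: leading byte 0xD8 = 11011000 → 2-byte char #5 = D8 BD.
Offset 12: leading byte 0xF1 = 11110001 → 4-byte char #6 = F1 81 A9 8B.
Offset 16: leading byte 0xF4 = 11110100 → 4-byte char #7 = F4 88 A6 80.
Offset 20: leading byte 0xC8 = 11001000 → 2-byte char #8 = C8 8A.
Leading byte 0xC8 = 11001000 matches 110xxxxx → 2-byte sequence.
Byte 1: 0xC8 = 11001000, payload 01000 (5 bits).
Byte 2: 0x8A = 10001010 (10xxxxxx ✓), payload 001010.
Concatenate: 01000001010 = 0x20A (11 bits → U+020A).

U+020A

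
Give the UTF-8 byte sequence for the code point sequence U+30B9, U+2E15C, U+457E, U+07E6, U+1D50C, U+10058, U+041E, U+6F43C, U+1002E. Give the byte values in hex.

E3 82 B9 F0 AE 85 9C E4 95 BE DF A6 F0 9D 94 8C F0 90 81 98 D0 9E F1 AF 90 BC F0 90 80 AE

U+30B9: 3-byte form → E3 82 B9.
U+2E15C: 4-byte form → F0 AE 85 9C.
U+457E: 3-byte form → E4 95 BE.
U+07E6: 2-byte form → DF A6.
U+1D50C: 4-byte form → F0 9D 94 8C.
U+10058: 4-byte form → F0 90 81 98.
U+041E: 2-byte form → D0 9E.
U+6F43C: 4-byte form → F1 AF 90 BC.
U+1002E: 4-byte form → F0 90 80 AE.
Concatenated (30 bytes): E3 82 B9 F0 AE 85 9C E4 95 BE DF A6 F0 9D 94 8C F0 90 81 98 D0 9E F1 AF 90 BC F0 90 80 AE.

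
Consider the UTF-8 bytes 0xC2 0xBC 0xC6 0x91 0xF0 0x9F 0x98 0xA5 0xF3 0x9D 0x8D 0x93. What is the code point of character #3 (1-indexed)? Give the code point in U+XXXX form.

U+1F625

Offset 0: leading byte 0xC2 = 11000010 → 2-byte char #1 = C2 BC.
Offset 2: leading byte 0xC6 = 11000110 → 2-byte char #2 = C6 91.
Offset 4: leading byte 0xF0 = 11110000 → 4-byte char #3 = F0 9F 98 A5.
Leading byte 0xF0 = 11110000 matches 11110xxx → 4-byte sequence.
Byte 1: 0xF0 = 11110000, payload 000 (3 bits).
Byte 2: 0x9F = 10011111 (10xxxxxx ✓), payload 011111.
Byte 3: 0x98 = 10011000 (10xxxxxx ✓), payload 011000.
Byte 4: 0xA5 = 10100101 (10xxxxxx ✓), payload 100101.
Concatenate: 000011111011000100101 = 0x1F625 (21 bits → U+1F625).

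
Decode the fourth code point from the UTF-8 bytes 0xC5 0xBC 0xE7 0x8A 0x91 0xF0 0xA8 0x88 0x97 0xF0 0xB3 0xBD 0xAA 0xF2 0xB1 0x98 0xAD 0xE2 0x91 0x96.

Offset 0: leading byte 0xC5 = 11000101 → 2-byte char #1 = C5 BC.
Offset 2: leading byte 0xE7 = 11100111 → 3-byte char #2 = E7 8A 91.
Offset 5: leading byte 0xF0 = 11110000 → 4-byte char #3 = F0 A8 88 97.
Offset 9: leading byte 0xF0 = 11110000 → 4-byte char #4 = F0 B3 BD AA.
Leading byte 0xF0 = 11110000 matches 11110xxx → 4-byte sequence.
Byte 1: 0xF0 = 11110000, payload 000 (3 bits).
Byte 2: 0xB3 = 10110011 (10xxxxxx ✓), payload 110011.
Byte 3: 0xBD = 10111101 (10xxxxxx ✓), payload 111101.
Byte 4: 0xAA = 10101010 (10xxxxxx ✓), payload 101010.
Concatenate: 000110011111101101010 = 0x33F6A (21 bits → U+33F6A).

U+33F6A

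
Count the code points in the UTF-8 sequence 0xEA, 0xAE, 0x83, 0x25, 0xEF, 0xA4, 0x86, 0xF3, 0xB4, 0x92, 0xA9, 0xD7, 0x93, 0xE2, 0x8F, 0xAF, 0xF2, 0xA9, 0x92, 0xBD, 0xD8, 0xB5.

8

Byte at offset 0: 0xEA = 11101010 → 3-byte char (#1). Advance 3.
Byte at offset 3: 0x25 = 00100101 → 1-byte char (#2). Advance 1.
Byte at offset 4: 0xEF = 11101111 → 3-byte char (#3). Advance 3.
Byte at offset 7: 0xF3 = 11110011 → 4-byte char (#4). Advance 4.
Byte at offset 11: 0xD7 = 11010111 → 2-byte char (#5). Advance 2.
Byte at offset 13: 0xE2 = 11100010 → 3-byte char (#6). Advance 3.
Byte at offset 16: 0xF2 = 11110010 → 4-byte char (#7). Advance 4.
Byte at offset 20: 0xD8 = 11011000 → 2-byte char (#8). Advance 2.
Reached end at offset 22 after 8 code points.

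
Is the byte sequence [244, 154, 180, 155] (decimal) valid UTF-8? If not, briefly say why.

invalid (encodes a value above U+10FFFF)

Leading byte 0xF4 = 11110100 → 4-byte form.
Payload = 0x11AD1B, which exceeds U+10FFFF, the maximum Unicode code point. (Leading bytes F5–FF, or F4 followed by ≥ 0x90, are invalid.)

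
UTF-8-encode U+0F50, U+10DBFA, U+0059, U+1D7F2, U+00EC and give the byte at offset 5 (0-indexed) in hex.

0xAF

U+0F50 → 3-byte form E0 BD 90 at offsets 0–2.
U+10DBFA → 4-byte form F4 8D AF BA at offsets 3–6.
Offset 5 falls in char 2's range; it's byte 3 of F4 8D AF BA = 0xAF.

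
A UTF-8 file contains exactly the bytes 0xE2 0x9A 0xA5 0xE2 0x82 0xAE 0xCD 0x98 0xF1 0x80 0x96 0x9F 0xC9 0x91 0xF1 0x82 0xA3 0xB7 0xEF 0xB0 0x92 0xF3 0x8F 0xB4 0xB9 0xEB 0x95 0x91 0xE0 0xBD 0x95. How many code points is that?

10

Byte at offset 0: 0xE2 = 11100010 → 3-byte char (#1). Advance 3.
Byte at offset 3: 0xE2 = 11100010 → 3-byte char (#2). Advance 3.
Byte at offset 6: 0xCD = 11001101 → 2-byte char (#3). Advance 2.
Byte at offset 8: 0xF1 = 11110001 → 4-byte char (#4). Advance 4.
Byte at offset 12: 0xC9 = 11001001 → 2-byte char (#5). Advance 2.
Byte at offset 14: 0xF1 = 11110001 → 4-byte char (#6). Advance 4.
Byte at offset 18: 0xEF = 11101111 → 3-byte char (#7). Advance 3.
Byte at offset 21: 0xF3 = 11110011 → 4-byte char (#8). Advance 4.
Byte at offset 25: 0xEB = 11101011 → 3-byte char (#9). Advance 3.
Byte at offset 28: 0xE0 = 11100000 → 3-byte char (#10). Advance 3.
Reached end at offset 31 after 10 code points.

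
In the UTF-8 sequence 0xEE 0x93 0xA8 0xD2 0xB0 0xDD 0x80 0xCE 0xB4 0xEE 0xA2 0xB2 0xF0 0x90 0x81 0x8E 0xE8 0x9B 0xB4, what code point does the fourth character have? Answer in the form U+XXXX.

U+03B4

Offset 0: leading byte 0xEE = 11101110 → 3-byte char #1 = EE 93 A8.
Offset 3: leading byte 0xD2 = 11010010 → 2-byte char #2 = D2 B0.
Offset 5: leading byte 0xDD = 11011101 → 2-byte char #3 = DD 80.
Offset 7: leading byte 0xCE = 11001110 → 2-byte char #4 = CE B4.
Leading byte 0xCE = 11001110 matches 110xxxxx → 2-byte sequence.
Byte 1: 0xCE = 11001110, payload 01110 (5 bits).
Byte 2: 0xB4 = 10110100 (10xxxxxx ✓), payload 110100.
Concatenate: 01110110100 = 0x3B4 (11 bits → U+03B4).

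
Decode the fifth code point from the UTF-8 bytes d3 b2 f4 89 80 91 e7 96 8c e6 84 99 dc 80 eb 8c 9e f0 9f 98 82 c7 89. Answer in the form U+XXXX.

U+0700

Offset 0: leading byte 0xD3 = 11010011 → 2-byte char #1 = D3 B2.
Offset 2: leading byte 0xF4 = 11110100 → 4-byte char #2 = F4 89 80 91.
Offset 6: leading byte 0xE7 = 11100111 → 3-byte char #3 = E7 96 8C.
Offset 9: leading byte 0xE6 = 11100110 → 3-byte char #4 = E6 84 99.
Offset 12: leading byte 0xDC = 11011100 → 2-byte char #5 = DC 80.
Leading byte 0xDC = 11011100 matches 110xxxxx → 2-byte sequence.
Byte 1: 0xDC = 11011100, payload 11100 (5 bits).
Byte 2: 0x80 = 10000000 (10xxxxxx ✓), payload 000000.
Concatenate: 11100000000 = 0x700 (11 bits → U+0700).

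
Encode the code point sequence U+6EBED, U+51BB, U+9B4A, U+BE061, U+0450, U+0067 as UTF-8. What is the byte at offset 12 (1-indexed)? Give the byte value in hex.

0xBE

1-indexed offset 12 is 0-indexed offset 11.
U+6EBED → 4-byte form F1 AE AF AD at offsets 0–3.
U+51BB → 3-byte form E5 86 BB at offsets 4–6.
U+9B4A → 3-byte form E9 AD 8A at offsets 7–9.
U+BE061 → 4-byte form F2 BE 81 A1 at offsets 10–13.
Offset 11 falls in char 4's range; it's byte 2 of F2 BE 81 A1 = 0xBE.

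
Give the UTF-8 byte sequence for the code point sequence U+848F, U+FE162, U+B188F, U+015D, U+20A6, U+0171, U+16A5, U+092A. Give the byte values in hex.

E8 92 8F F3 BE 85 A2 F2 B1 A2 8F C5 9D E2 82 A6 C5 B1 E1 9A A5 E0 A4 AA

U+848F: 3-byte form → E8 92 8F.
U+FE162: 4-byte form → F3 BE 85 A2.
U+B188F: 4-byte form → F2 B1 A2 8F.
U+015D: 2-byte form → C5 9D.
U+20A6: 3-byte form → E2 82 A6.
U+0171: 2-byte form → C5 B1.
U+16A5: 3-byte form → E1 9A A5.
U+092A: 3-byte form → E0 A4 AA.
Concatenated (24 bytes): E8 92 8F F3 BE 85 A2 F2 B1 A2 8F C5 9D E2 82 A6 C5 B1 E1 9A A5 E0 A4 AA.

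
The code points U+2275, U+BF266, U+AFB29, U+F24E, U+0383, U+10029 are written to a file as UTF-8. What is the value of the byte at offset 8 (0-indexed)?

0xAF

U+2275 → 3-byte form E2 89 B5 at offsets 0–2.
U+BF266 → 4-byte form F2 BF 89 A6 at offsets 3–6.
U+AFB29 → 4-byte form F2 AF AC A9 at offsets 7–10.
Offset 8 falls in char 3's range; it's byte 2 of F2 AF AC A9 = 0xAF.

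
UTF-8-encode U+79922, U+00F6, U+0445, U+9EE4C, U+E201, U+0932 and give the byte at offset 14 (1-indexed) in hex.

0x88

1-indexed offset 14 is 0-indexed offset 13.
U+79922 → 4-byte form F1 B9 A4 A2 at offsets 0–3.
U+00F6 → 2-byte form C3 B6 at offsets 4–5.
U+0445 → 2-byte form D1 85 at offsets 6–7.
U+9EE4C → 4-byte form F2 9E B9 8C at offsets 8–11.
U+E201 → 3-byte form EE 88 81 at offsets 12–14.
Offset 13 falls in char 5's range; it's byte 2 of EE 88 81 = 0x88.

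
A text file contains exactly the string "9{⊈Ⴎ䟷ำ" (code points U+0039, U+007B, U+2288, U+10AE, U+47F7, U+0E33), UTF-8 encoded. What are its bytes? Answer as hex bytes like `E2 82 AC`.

U+0039: 1-byte form → 39.
U+007B: 1-byte form → 7B.
U+2288: 3-byte form → E2 8A 88.
U+10AE: 3-byte form → E1 82 AE.
U+47F7: 3-byte form → E4 9F B7.
U+0E33: 3-byte form → E0 B8 B3.
Concatenated (14 bytes): 39 7B E2 8A 88 E1 82 AE E4 9F B7 E0 B8 B3.

39 7B E2 8A 88 E1 82 AE E4 9F B7 E0 B8 B3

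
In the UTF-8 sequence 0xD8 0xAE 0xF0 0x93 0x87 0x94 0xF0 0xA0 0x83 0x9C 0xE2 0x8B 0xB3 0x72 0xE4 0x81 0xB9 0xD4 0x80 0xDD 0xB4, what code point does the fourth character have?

U+22F3

Offset 0: leading byte 0xD8 = 11011000 → 2-byte char #1 = D8 AE.
Offset 2: leading byte 0xF0 = 11110000 → 4-byte char #2 = F0 93 87 94.
Offset 6: leading byte 0xF0 = 11110000 → 4-byte char #3 = F0 A0 83 9C.
Offset 10: leading byte 0xE2 = 11100010 → 3-byte char #4 = E2 8B B3.
Leading byte 0xE2 = 11100010 matches 1110xxxx → 3-byte sequence.
Byte 1: 0xE2 = 11100010, payload 0010 (4 bits).
Byte 2: 0x8B = 10001011 (10xxxxxx ✓), payload 001011.
Byte 3: 0xB3 = 10110011 (10xxxxxx ✓), payload 110011.
Concatenate: 0010001011110011 = 0x22F3 (16 bits → U+22F3).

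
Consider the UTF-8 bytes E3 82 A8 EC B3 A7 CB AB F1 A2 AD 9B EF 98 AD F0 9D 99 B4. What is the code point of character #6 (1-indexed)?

Offset 0: leading byte 0xE3 = 11100011 → 3-byte char #1 = E3 82 A8.
Offset 3: leading byte 0xEC = 11101100 → 3-byte char #2 = EC B3 A7.
Offset 6: leading byte 0xCB = 11001011 → 2-byte char #3 = CB AB.
Offset 8: leading byte 0xF1 = 11110001 → 4-byte char #4 = F1 A2 AD 9B.
Offset 12: leading byte 0xEF = 11101111 → 3-byte char #5 = EF 98 AD.
Offset 15: leading byte 0xF0 = 11110000 → 4-byte char #6 = F0 9D 99 B4.
Leading byte 0xF0 = 11110000 matches 11110xxx → 4-byte sequence.
Byte 1: 0xF0 = 11110000, payload 000 (3 bits).
Byte 2: 0x9D = 10011101 (10xxxxxx ✓), payload 011101.
Byte 3: 0x99 = 10011001 (10xxxxxx ✓), payload 011001.
Byte 4: 0xB4 = 10110100 (10xxxxxx ✓), payload 110100.
Concatenate: 000011101011001110100 = 0x1D674 (21 bits → U+1D674).

U+1D674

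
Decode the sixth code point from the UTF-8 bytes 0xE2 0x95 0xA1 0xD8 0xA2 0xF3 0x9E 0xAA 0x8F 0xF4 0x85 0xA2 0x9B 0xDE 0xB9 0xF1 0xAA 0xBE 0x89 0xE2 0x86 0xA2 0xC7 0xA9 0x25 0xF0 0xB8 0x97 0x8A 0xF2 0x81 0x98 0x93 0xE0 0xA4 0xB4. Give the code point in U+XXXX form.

U+6AF89

Offset 0: leading byte 0xE2 = 11100010 → 3-byte char #1 = E2 95 A1.
Offset 3: leading byte 0xD8 = 11011000 → 2-byte char #2 = D8 A2.
Offset 5: leading byte 0xF3 = 11110011 → 4-byte char #3 = F3 9E AA 8F.
Offset 9: leading byte 0xF4 = 11110100 → 4-byte char #4 = F4 85 A2 9B.
Offset 13: leading byte 0xDE = 11011110 → 2-byte char #5 = DE B9.
Offset 15: leading byte 0xF1 = 11110001 → 4-byte char #6 = F1 AA BE 89.
Leading byte 0xF1 = 11110001 matches 11110xxx → 4-byte sequence.
Byte 1: 0xF1 = 11110001, payload 001 (3 bits).
Byte 2: 0xAA = 10101010 (10xxxxxx ✓), payload 101010.
Byte 3: 0xBE = 10111110 (10xxxxxx ✓), payload 111110.
Byte 4: 0x89 = 10001001 (10xxxxxx ✓), payload 001001.
Concatenate: 001101010111110001001 = 0x6AF89 (21 bits → U+6AF89).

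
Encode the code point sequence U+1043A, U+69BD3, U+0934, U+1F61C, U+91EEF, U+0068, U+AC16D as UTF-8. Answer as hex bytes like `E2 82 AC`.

U+1043A: 4-byte form → F0 90 90 BA.
U+69BD3: 4-byte form → F1 A9 AF 93.
U+0934: 3-byte form → E0 A4 B4.
U+1F61C: 4-byte form → F0 9F 98 9C.
U+91EEF: 4-byte form → F2 91 BB AF.
U+0068: 1-byte form → 68.
U+AC16D: 4-byte form → F2 AC 85 AD.
Concatenated (24 bytes): F0 90 90 BA F1 A9 AF 93 E0 A4 B4 F0 9F 98 9C F2 91 BB AF 68 F2 AC 85 AD.

F0 90 90 BA F1 A9 AF 93 E0 A4 B4 F0 9F 98 9C F2 91 BB AF 68 F2 AC 85 AD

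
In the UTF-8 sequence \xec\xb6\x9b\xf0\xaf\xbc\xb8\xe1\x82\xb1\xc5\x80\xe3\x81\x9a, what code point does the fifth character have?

U+305A

Offset 0: leading byte 0xEC = 11101100 → 3-byte char #1 = EC B6 9B.
Offset 3: leading byte 0xF0 = 11110000 → 4-byte char #2 = F0 AF BC B8.
Offset 7: leading byte 0xE1 = 11100001 → 3-byte char #3 = E1 82 B1.
Offset 10: leading byte 0xC5 = 11000101 → 2-byte char #4 = C5 80.
Offset 12: leading byte 0xE3 = 11100011 → 3-byte char #5 = E3 81 9A.
Leading byte 0xE3 = 11100011 matches 1110xxxx → 3-byte sequence.
Byte 1: 0xE3 = 11100011, payload 0011 (4 bits).
Byte 2: 0x81 = 10000001 (10xxxxxx ✓), payload 000001.
Byte 3: 0x9A = 10011010 (10xxxxxx ✓), payload 011010.
Concatenate: 0011000001011010 = 0x305A (16 bits → U+305A).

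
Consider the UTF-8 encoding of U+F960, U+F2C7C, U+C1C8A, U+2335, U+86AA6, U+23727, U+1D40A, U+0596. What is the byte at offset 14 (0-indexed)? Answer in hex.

U+F960 → 3-byte form EF A5 A0 at offsets 0–2.
U+F2C7C → 4-byte form F3 B2 B1 BC at offsets 3–6.
U+C1C8A → 4-byte form F3 81 B2 8A at offsets 7–10.
U+2335 → 3-byte form E2 8C B5 at offsets 11–13.
U+86AA6 → 4-byte form F2 86 AA A6 at offsets 14–17.
Offset 14 falls in char 5's range; it's byte 1 of F2 86 AA A6 = 0xF2.

0xF2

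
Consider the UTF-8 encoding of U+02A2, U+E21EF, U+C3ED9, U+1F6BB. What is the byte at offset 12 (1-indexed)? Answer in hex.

1-indexed offset 12 is 0-indexed offset 11.
U+02A2 → 2-byte form CA A2 at offsets 0–1.
U+E21EF → 4-byte form F3 A2 87 AF at offsets 2–5.
U+C3ED9 → 4-byte form F3 83 BB 99 at offsets 6–9.
U+1F6BB → 4-byte form F0 9F 9A BB at offsets 10–13.
Offset 11 falls in char 4's range; it's byte 2 of F0 9F 9A BB = 0x9F.

0x9F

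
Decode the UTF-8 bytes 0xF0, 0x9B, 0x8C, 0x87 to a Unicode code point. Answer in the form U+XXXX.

Leading byte 0xF0 = 11110000 matches 11110xxx → 4-byte sequence.
Byte 1: 0xF0 = 11110000, payload 000 (3 bits).
Byte 2: 0x9B = 10011011 (10xxxxxx ✓), payload 011011.
Byte 3: 0x8C = 10001100 (10xxxxxx ✓), payload 001100.
Byte 4: 0x87 = 10000111 (10xxxxxx ✓), payload 000111.
Concatenate: 000011011001100000111 = 0x1B307 (21 bits → U+1B307).

U+1B307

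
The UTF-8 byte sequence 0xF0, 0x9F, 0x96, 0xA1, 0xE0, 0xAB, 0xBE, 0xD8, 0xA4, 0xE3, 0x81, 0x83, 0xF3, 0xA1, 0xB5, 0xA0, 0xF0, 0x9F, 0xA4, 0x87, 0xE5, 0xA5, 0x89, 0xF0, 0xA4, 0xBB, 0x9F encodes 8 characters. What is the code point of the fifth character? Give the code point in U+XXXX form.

U+E1D60

Offset 0: leading byte 0xF0 = 11110000 → 4-byte char #1 = F0 9F 96 A1.
Offset 4: leading byte 0xE0 = 11100000 → 3-byte char #2 = E0 AB BE.
Offset 7: leading byte 0xD8 = 11011000 → 2-byte char #3 = D8 A4.
Offset 9: leading byte 0xE3 = 11100011 → 3-byte char #4 = E3 81 83.
Offset 12: leading byte 0xF3 = 11110011 → 4-byte char #5 = F3 A1 B5 A0.
Leading byte 0xF3 = 11110011 matches 11110xxx → 4-byte sequence.
Byte 1: 0xF3 = 11110011, payload 011 (3 bits).
Byte 2: 0xA1 = 10100001 (10xxxxxx ✓), payload 100001.
Byte 3: 0xB5 = 10110101 (10xxxxxx ✓), payload 110101.
Byte 4: 0xA0 = 10100000 (10xxxxxx ✓), payload 100000.
Concatenate: 011100001110101100000 = 0xE1D60 (21 bits → U+E1D60).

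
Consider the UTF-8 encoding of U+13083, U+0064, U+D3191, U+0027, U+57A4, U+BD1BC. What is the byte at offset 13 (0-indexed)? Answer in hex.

0xF2

U+13083 → 4-byte form F0 93 82 83 at offsets 0–3.
U+0064 → 1-byte form 64 at offsets 4–4.
U+D3191 → 4-byte form F3 93 86 91 at offsets 5–8.
U+0027 → 1-byte form 27 at offsets 9–9.
U+57A4 → 3-byte form E5 9E A4 at offsets 10–12.
U+BD1BC → 4-byte form F2 BD 86 BC at offsets 13–16.
Offset 13 falls in char 6's range; it's byte 1 of F2 BD 86 BC = 0xF2.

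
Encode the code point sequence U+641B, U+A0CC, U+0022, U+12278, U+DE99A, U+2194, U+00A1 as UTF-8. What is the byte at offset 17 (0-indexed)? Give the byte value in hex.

0x94

U+641B → 3-byte form E6 90 9B at offsets 0–2.
U+A0CC → 3-byte form EA 83 8C at offsets 3–5.
U+0022 → 1-byte form 22 at offsets 6–6.
U+12278 → 4-byte form F0 92 89 B8 at offsets 7–10.
U+DE99A → 4-byte form F3 9E A6 9A at offsets 11–14.
U+2194 → 3-byte form E2 86 94 at offsets 15–17.
Offset 17 falls in char 6's range; it's byte 3 of E2 86 94 = 0x94.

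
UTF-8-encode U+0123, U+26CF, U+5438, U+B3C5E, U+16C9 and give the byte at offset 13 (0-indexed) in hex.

0x9B

U+0123 → 2-byte form C4 A3 at offsets 0–1.
U+26CF → 3-byte form E2 9B 8F at offsets 2–4.
U+5438 → 3-byte form E5 90 B8 at offsets 5–7.
U+B3C5E → 4-byte form F2 B3 B1 9E at offsets 8–11.
U+16C9 → 3-byte form E1 9B 89 at offsets 12–14.
Offset 13 falls in char 5's range; it's byte 2 of E1 9B 89 = 0x9B.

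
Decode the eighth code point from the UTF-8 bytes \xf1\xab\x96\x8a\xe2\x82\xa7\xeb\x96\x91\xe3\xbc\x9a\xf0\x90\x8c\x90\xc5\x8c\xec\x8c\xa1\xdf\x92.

Offset 0: leading byte 0xF1 = 11110001 → 4-byte char #1 = F1 AB 96 8A.
Offset 4: leading byte 0xE2 = 11100010 → 3-byte char #2 = E2 82 A7.
Offset 7: leading byte 0xEB = 11101011 → 3-byte char #3 = EB 96 91.
Offset 10: leading byte 0xE3 = 11100011 → 3-byte char #4 = E3 BC 9A.
Offset 13: leading byte 0xF0 = 11110000 → 4-byte char #5 = F0 90 8C 90.
Offset 17: leading byte 0xC5 = 11000101 → 2-byte char #6 = C5 8C.
Offset 19: leading byte 0xEC = 11101100 → 3-byte char #7 = EC 8C A1.
Offset 22: leading byte 0xDF = 11011111 → 2-byte char #8 = DF 92.
Leading byte 0xDF = 11011111 matches 110xxxxx → 2-byte sequence.
Byte 1: 0xDF = 11011111, payload 11111 (5 bits).
Byte 2: 0x92 = 10010010 (10xxxxxx ✓), payload 010010.
Concatenate: 11111010010 = 0x7D2 (11 bits → U+07D2).

U+07D2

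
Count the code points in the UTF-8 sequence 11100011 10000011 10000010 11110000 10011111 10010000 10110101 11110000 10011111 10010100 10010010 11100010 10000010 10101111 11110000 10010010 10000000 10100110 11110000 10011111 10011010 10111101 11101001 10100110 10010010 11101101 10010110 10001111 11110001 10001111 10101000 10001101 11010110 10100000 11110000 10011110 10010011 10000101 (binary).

11

Byte at offset 0: 0xE3 = 11100011 → 3-byte char (#1). Advance 3.
Byte at offset 3: 0xF0 = 11110000 → 4-byte char (#2). Advance 4.
Byte at offset 7: 0xF0 = 11110000 → 4-byte char (#3). Advance 4.
Byte at offset 11: 0xE2 = 11100010 → 3-byte char (#4). Advance 3.
Byte at offset 14: 0xF0 = 11110000 → 4-byte char (#5). Advance 4.
Byte at offset 18: 0xF0 = 11110000 → 4-byte char (#6). Advance 4.
Byte at offset 22: 0xE9 = 11101001 → 3-byte char (#7). Advance 3.
Byte at offset 25: 0xED = 11101101 → 3-byte char (#8). Advance 3.
Byte at offset 28: 0xF1 = 11110001 → 4-byte char (#9). Advance 4.
Byte at offset 32: 0xD6 = 11010110 → 2-byte char (#10). Advance 2.
Byte at offset 34: 0xF0 = 11110000 → 4-byte char (#11). Advance 4.
Reached end at offset 38 after 11 code points.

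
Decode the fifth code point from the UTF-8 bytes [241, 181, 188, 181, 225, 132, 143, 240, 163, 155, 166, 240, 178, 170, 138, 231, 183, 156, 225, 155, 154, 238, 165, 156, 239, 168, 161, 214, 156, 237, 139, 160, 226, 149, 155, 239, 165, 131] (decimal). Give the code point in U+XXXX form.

U+7DDC

Offset 0: leading byte 0xF1 = 11110001 → 4-byte char #1 = F1 B5 BC B5.
Offset 4: leading byte 0xE1 = 11100001 → 3-byte char #2 = E1 84 8F.
Offset 7: leading byte 0xF0 = 11110000 → 4-byte char #3 = F0 A3 9B A6.
Offset 11: leading byte 0xF0 = 11110000 → 4-byte char #4 = F0 B2 AA 8A.
Offset 15: leading byte 0xE7 = 11100111 → 3-byte char #5 = E7 B7 9C.
Leading byte 0xE7 = 11100111 matches 1110xxxx → 3-byte sequence.
Byte 1: 0xE7 = 11100111, payload 0111 (4 bits).
Byte 2: 0xB7 = 10110111 (10xxxxxx ✓), payload 110111.
Byte 3: 0x9C = 10011100 (10xxxxxx ✓), payload 011100.
Concatenate: 0111110111011100 = 0x7DDC (16 bits → U+7DDC).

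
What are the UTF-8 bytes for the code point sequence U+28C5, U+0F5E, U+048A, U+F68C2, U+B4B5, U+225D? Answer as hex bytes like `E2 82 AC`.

E2 A3 85 E0 BD 9E D2 8A F3 B6 A3 82 EB 92 B5 E2 89 9D

U+28C5: 3-byte form → E2 A3 85.
U+0F5E: 3-byte form → E0 BD 9E.
U+048A: 2-byte form → D2 8A.
U+F68C2: 4-byte form → F3 B6 A3 82.
U+B4B5: 3-byte form → EB 92 B5.
U+225D: 3-byte form → E2 89 9D.
Concatenated (18 bytes): E2 A3 85 E0 BD 9E D2 8A F3 B6 A3 82 EB 92 B5 E2 89 9D.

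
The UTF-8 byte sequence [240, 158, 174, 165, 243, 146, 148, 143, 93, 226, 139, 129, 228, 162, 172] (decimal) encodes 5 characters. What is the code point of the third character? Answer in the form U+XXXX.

U+005D

Offset 0: leading byte 0xF0 = 11110000 → 4-byte char #1 = F0 9E AE A5.
Offset 4: leading byte 0xF3 = 11110011 → 4-byte char #2 = F3 92 94 8F.
Offset 8: leading byte 0x5D = 01011101 → 1-byte char #3 = 5D.
Leading byte 0x5D = 01011101 matches 0xxxxxxx → 1-byte sequence.
Byte 1: 0x5D = 01011101, payload 1011101 (7 bits).
Concatenate: 1011101 = 0x5D (7 bits → U+005D).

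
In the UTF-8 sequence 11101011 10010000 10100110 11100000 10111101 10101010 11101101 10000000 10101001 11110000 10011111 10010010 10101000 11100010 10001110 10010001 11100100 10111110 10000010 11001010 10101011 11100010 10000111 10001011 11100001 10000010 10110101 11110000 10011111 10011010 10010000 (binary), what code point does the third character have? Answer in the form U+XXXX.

U+D029

Offset 0: leading byte 0xEB = 11101011 → 3-byte char #1 = EB 90 A6.
Offset 3: leading byte 0xE0 = 11100000 → 3-byte char #2 = E0 BD AA.
Offset 6: leading byte 0xED = 11101101 → 3-byte char #3 = ED 80 A9.
Leading byte 0xED = 11101101 matches 1110xxxx → 3-byte sequence.
Byte 1: 0xED = 11101101, payload 1101 (4 bits).
Byte 2: 0x80 = 10000000 (10xxxxxx ✓), payload 000000.
Byte 3: 0xA9 = 10101001 (10xxxxxx ✓), payload 101001.
Concatenate: 1101000000101001 = 0xD029 (16 bits → U+D029).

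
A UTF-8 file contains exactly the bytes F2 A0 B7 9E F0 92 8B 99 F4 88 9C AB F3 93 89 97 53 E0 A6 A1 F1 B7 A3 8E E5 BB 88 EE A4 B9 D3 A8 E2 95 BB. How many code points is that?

11

Byte at offset 0: 0xF2 = 11110010 → 4-byte char (#1). Advance 4.
Byte at offset 4: 0xF0 = 11110000 → 4-byte char (#2). Advance 4.
Byte at offset 8: 0xF4 = 11110100 → 4-byte char (#3). Advance 4.
Byte at offset 12: 0xF3 = 11110011 → 4-byte char (#4). Advance 4.
Byte at offset 16: 0x53 = 01010011 → 1-byte char (#5). Advance 1.
Byte at offset 17: 0xE0 = 11100000 → 3-byte char (#6). Advance 3.
Byte at offset 20: 0xF1 = 11110001 → 4-byte char (#7). Advance 4.
Byte at offset 24: 0xE5 = 11100101 → 3-byte char (#8). Advance 3.
Byte at offset 27: 0xEE = 11101110 → 3-byte char (#9). Advance 3.
Byte at offset 30: 0xD3 = 11010011 → 2-byte char (#10). Advance 2.
Byte at offset 32: 0xE2 = 11100010 → 3-byte char (#11). Advance 3.
Reached end at offset 35 after 11 code points.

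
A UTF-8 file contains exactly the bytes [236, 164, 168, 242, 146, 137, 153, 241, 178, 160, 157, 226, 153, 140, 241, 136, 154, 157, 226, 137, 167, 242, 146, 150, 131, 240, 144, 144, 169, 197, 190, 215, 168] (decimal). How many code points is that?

10

Byte at offset 0: 0xEC = 11101100 → 3-byte char (#1). Advance 3.
Byte at offset 3: 0xF2 = 11110010 → 4-byte char (#2). Advance 4.
Byte at offset 7: 0xF1 = 11110001 → 4-byte char (#3). Advance 4.
Byte at offset 11: 0xE2 = 11100010 → 3-byte char (#4). Advance 3.
Byte at offset 14: 0xF1 = 11110001 → 4-byte char (#5). Advance 4.
Byte at offset 18: 0xE2 = 11100010 → 3-byte char (#6). Advance 3.
Byte at offset 21: 0xF2 = 11110010 → 4-byte char (#7). Advance 4.
Byte at offset 25: 0xF0 = 11110000 → 4-byte char (#8). Advance 4.
Byte at offset 29: 0xC5 = 11000101 → 2-byte char (#9). Advance 2.
Byte at offset 31: 0xD7 = 11010111 → 2-byte char (#10). Advance 2.
Reached end at offset 33 after 10 code points.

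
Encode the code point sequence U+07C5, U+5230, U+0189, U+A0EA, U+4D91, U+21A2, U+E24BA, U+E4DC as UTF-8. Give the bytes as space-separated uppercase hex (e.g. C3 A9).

DF 85 E5 88 B0 C6 89 EA 83 AA E4 B6 91 E2 86 A2 F3 A2 92 BA EE 93 9C

U+07C5: 2-byte form → DF 85.
U+5230: 3-byte form → E5 88 B0.
U+0189: 2-byte form → C6 89.
U+A0EA: 3-byte form → EA 83 AA.
U+4D91: 3-byte form → E4 B6 91.
U+21A2: 3-byte form → E2 86 A2.
U+E24BA: 4-byte form → F3 A2 92 BA.
U+E4DC: 3-byte form → EE 93 9C.
Concatenated (23 bytes): DF 85 E5 88 B0 C6 89 EA 83 AA E4 B6 91 E2 86 A2 F3 A2 92 BA EE 93 9C.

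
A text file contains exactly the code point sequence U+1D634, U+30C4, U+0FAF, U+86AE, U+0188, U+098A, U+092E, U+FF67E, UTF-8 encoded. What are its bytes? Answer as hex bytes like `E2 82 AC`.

U+1D634: 4-byte form → F0 9D 98 B4.
U+30C4: 3-byte form → E3 83 84.
U+0FAF: 3-byte form → E0 BE AF.
U+86AE: 3-byte form → E8 9A AE.
U+0188: 2-byte form → C6 88.
U+098A: 3-byte form → E0 A6 8A.
U+092E: 3-byte form → E0 A4 AE.
U+FF67E: 4-byte form → F3 BF 99 BE.
Concatenated (25 bytes): F0 9D 98 B4 E3 83 84 E0 BE AF E8 9A AE C6 88 E0 A6 8A E0 A4 AE F3 BF 99 BE.

F0 9D 98 B4 E3 83 84 E0 BE AF E8 9A AE C6 88 E0 A6 8A E0 A4 AE F3 BF 99 BE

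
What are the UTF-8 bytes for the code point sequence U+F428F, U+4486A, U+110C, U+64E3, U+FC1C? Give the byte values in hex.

F3 B4 8A 8F F1 84 A1 AA E1 84 8C E6 93 A3 EF B0 9C

U+F428F: 4-byte form → F3 B4 8A 8F.
U+4486A: 4-byte form → F1 84 A1 AA.
U+110C: 3-byte form → E1 84 8C.
U+64E3: 3-byte form → E6 93 A3.
U+FC1C: 3-byte form → EF B0 9C.
Concatenated (17 bytes): F3 B4 8A 8F F1 84 A1 AA E1 84 8C E6 93 A3 EF B0 9C.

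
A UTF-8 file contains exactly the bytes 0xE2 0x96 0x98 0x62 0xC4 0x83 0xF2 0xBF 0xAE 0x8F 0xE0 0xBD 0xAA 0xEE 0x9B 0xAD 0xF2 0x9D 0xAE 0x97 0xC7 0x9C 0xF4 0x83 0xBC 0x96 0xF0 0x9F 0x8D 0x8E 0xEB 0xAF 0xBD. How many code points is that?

Byte at offset 0: 0xE2 = 11100010 → 3-byte char (#1). Advance 3.
Byte at offset 3: 0x62 = 01100010 → 1-byte char (#2). Advance 1.
Byte at offset 4: 0xC4 = 11000100 → 2-byte char (#3). Advance 2.
Byte at offset 6: 0xF2 = 11110010 → 4-byte char (#4). Advance 4.
Byte at offset 10: 0xE0 = 11100000 → 3-byte char (#5). Advance 3.
Byte at offset 13: 0xEE = 11101110 → 3-byte char (#6). Advance 3.
Byte at offset 16: 0xF2 = 11110010 → 4-byte char (#7). Advance 4.
Byte at offset 20: 0xC7 = 11000111 → 2-byte char (#8). Advance 2.
Byte at offset 22: 0xF4 = 11110100 → 4-byte char (#9). Advance 4.
Byte at offset 26: 0xF0 = 11110000 → 4-byte char (#10). Advance 4.
Byte at offset 30: 0xEB = 11101011 → 3-byte char (#11). Advance 3.
Reached end at offset 33 after 11 code points.

11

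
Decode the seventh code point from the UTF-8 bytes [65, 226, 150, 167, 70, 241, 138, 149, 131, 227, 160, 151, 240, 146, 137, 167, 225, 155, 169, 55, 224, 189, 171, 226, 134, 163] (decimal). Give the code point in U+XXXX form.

U+16E9

Offset 0: leading byte 0x41 = 01000001 → 1-byte char #1 = 41.
Offset 1: leading byte 0xE2 = 11100010 → 3-byte char #2 = E2 96 A7.
Offset 4: leading byte 0x46 = 01000110 → 1-byte char #3 = 46.
Offset 5: leading byte 0xF1 = 11110001 → 4-byte char #4 = F1 8A 95 83.
Offset 9: leading byte 0xE3 = 11100011 → 3-byte char #5 = E3 A0 97.
Offset 12: leading byte 0xF0 = 11110000 → 4-byte char #6 = F0 92 89 A7.
Offset 16: leading byte 0xE1 = 11100001 → 3-byte char #7 = E1 9B A9.
Leading byte 0xE1 = 11100001 matches 1110xxxx → 3-byte sequence.
Byte 1: 0xE1 = 11100001, payload 0001 (4 bits).
Byte 2: 0x9B = 10011011 (10xxxxxx ✓), payload 011011.
Byte 3: 0xA9 = 10101001 (10xxxxxx ✓), payload 101001.
Concatenate: 0001011011101001 = 0x16E9 (16 bits → U+16E9).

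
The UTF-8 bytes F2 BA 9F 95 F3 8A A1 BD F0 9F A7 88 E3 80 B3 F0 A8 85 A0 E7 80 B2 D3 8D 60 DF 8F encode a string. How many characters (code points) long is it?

Byte at offset 0: 0xF2 = 11110010 → 4-byte char (#1). Advance 4.
Byte at offset 4: 0xF3 = 11110011 → 4-byte char (#2). Advance 4.
Byte at offset 8: 0xF0 = 11110000 → 4-byte char (#3). Advance 4.
Byte at offset 12: 0xE3 = 11100011 → 3-byte char (#4). Advance 3.
Byte at offset 15: 0xF0 = 11110000 → 4-byte char (#5). Advance 4.
Byte at offset 19: 0xE7 = 11100111 → 3-byte char (#6). Advance 3.
Byte at offset 22: 0xD3 = 11010011 → 2-byte char (#7). Advance 2.
Byte at offset 24: 0x60 = 01100000 → 1-byte char (#8). Advance 1.
Byte at offset 25: 0xDF = 11011111 → 2-byte char (#9). Advance 2.
Reached end at offset 27 after 9 code points.

9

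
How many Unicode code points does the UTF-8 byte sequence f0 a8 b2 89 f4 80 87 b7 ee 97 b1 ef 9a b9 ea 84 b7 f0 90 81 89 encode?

Byte at offset 0: 0xF0 = 11110000 → 4-byte char (#1). Advance 4.
Byte at offset 4: 0xF4 = 11110100 → 4-byte char (#2). Advance 4.
Byte at offset 8: 0xEE = 11101110 → 3-byte char (#3). Advance 3.
Byte at offset 11: 0xEF = 11101111 → 3-byte char (#4). Advance 3.
Byte at offset 14: 0xEA = 11101010 → 3-byte char (#5). Advance 3.
Byte at offset 17: 0xF0 = 11110000 → 4-byte char (#6). Advance 4.
Reached end at offset 21 after 6 code points.

6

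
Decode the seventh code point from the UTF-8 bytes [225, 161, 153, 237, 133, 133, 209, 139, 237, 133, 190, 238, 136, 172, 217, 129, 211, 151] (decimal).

Offset 0: leading byte 0xE1 = 11100001 → 3-byte char #1 = E1 A1 99.
Offset 3: leading byte 0xED = 11101101 → 3-byte char #2 = ED 85 85.
Offset 6: leading byte 0xD1 = 11010001 → 2-byte char #3 = D1 8B.
Offset 8: leading byte 0xED = 11101101 → 3-byte char #4 = ED 85 BE.
Offset 11: leading byte 0xEE = 11101110 → 3-byte char #5 = EE 88 AC.
Offset 14: leading byte 0xD9 = 11011001 → 2-byte char #6 = D9 81.
Offset 16: leading byte 0xD3 = 11010011 → 2-byte char #7 = D3 97.
Leading byte 0xD3 = 11010011 matches 110xxxxx → 2-byte sequence.
Byte 1: 0xD3 = 11010011, payload 10011 (5 bits).
Byte 2: 0x97 = 10010111 (10xxxxxx ✓), payload 010111.
Concatenate: 10011010111 = 0x4D7 (11 bits → U+04D7).

U+04D7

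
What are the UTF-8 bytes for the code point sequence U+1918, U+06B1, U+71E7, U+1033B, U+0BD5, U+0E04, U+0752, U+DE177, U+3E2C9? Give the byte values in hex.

E1 A4 98 DA B1 E7 87 A7 F0 90 8C BB E0 AF 95 E0 B8 84 DD 92 F3 9E 85 B7 F0 BE 8B 89

U+1918: 3-byte form → E1 A4 98.
U+06B1: 2-byte form → DA B1.
U+71E7: 3-byte form → E7 87 A7.
U+1033B: 4-byte form → F0 90 8C BB.
U+0BD5: 3-byte form → E0 AF 95.
U+0E04: 3-byte form → E0 B8 84.
U+0752: 2-byte form → DD 92.
U+DE177: 4-byte form → F3 9E 85 B7.
U+3E2C9: 4-byte form → F0 BE 8B 89.
Concatenated (28 bytes): E1 A4 98 DA B1 E7 87 A7 F0 90 8C BB E0 AF 95 E0 B8 84 DD 92 F3 9E 85 B7 F0 BE 8B 89.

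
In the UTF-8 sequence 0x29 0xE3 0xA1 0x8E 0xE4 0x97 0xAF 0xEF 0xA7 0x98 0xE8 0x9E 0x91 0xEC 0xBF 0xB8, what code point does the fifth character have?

U+8791

Offset 0: leading byte 0x29 = 00101001 → 1-byte char #1 = 29.
Offset 1: leading byte 0xE3 = 11100011 → 3-byte char #2 = E3 A1 8E.
Offset 4: leading byte 0xE4 = 11100100 → 3-byte char #3 = E4 97 AF.
Offset 7: leading byte 0xEF = 11101111 → 3-byte char #4 = EF A7 98.
Offset 10: leading byte 0xE8 = 11101000 → 3-byte char #5 = E8 9E 91.
Leading byte 0xE8 = 11101000 matches 1110xxxx → 3-byte sequence.
Byte 1: 0xE8 = 11101000, payload 1000 (4 bits).
Byte 2: 0x9E = 10011110 (10xxxxxx ✓), payload 011110.
Byte 3: 0x91 = 10010001 (10xxxxxx ✓), payload 010001.
Concatenate: 1000011110010001 = 0x8791 (16 bits → U+8791).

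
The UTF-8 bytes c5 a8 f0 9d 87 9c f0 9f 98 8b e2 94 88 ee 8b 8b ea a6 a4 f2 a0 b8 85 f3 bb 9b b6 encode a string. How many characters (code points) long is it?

Byte at offset 0: 0xC5 = 11000101 → 2-byte char (#1). Advance 2.
Byte at offset 2: 0xF0 = 11110000 → 4-byte char (#2). Advance 4.
Byte at offset 6: 0xF0 = 11110000 → 4-byte char (#3). Advance 4.
Byte at offset 10: 0xE2 = 11100010 → 3-byte char (#4). Advance 3.
Byte at offset 13: 0xEE = 11101110 → 3-byte char (#5). Advance 3.
Byte at offset 16: 0xEA = 11101010 → 3-byte char (#6). Advance 3.
Byte at offset 19: 0xF2 = 11110010 → 4-byte char (#7). Advance 4.
Byte at offset 23: 0xF3 = 11110011 → 4-byte char (#8). Advance 4.
Reached end at offset 27 after 8 code points.

8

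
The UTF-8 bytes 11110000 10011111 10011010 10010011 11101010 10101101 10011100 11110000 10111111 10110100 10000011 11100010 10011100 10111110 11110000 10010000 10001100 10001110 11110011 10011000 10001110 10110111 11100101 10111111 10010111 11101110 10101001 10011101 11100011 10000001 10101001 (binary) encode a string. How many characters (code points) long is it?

9

Byte at offset 0: 0xF0 = 11110000 → 4-byte char (#1). Advance 4.
Byte at offset 4: 0xEA = 11101010 → 3-byte char (#2). Advance 3.
Byte at offset 7: 0xF0 = 11110000 → 4-byte char (#3). Advance 4.
Byte at offset 11: 0xE2 = 11100010 → 3-byte char (#4). Advance 3.
Byte at offset 14: 0xF0 = 11110000 → 4-byte char (#5). Advance 4.
Byte at offset 18: 0xF3 = 11110011 → 4-byte char (#6). Advance 4.
Byte at offset 22: 0xE5 = 11100101 → 3-byte char (#7). Advance 3.
Byte at offset 25: 0xEE = 11101110 → 3-byte char (#8). Advance 3.
Byte at offset 28: 0xE3 = 11100011 → 3-byte char (#9). Advance 3.
Reached end at offset 31 after 9 code points.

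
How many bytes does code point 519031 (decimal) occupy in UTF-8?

U+7EB77 = 0x7EB77. UTF-8 uses 1 byte below 0x80, 2 below 0x800, 3 below 0x10000, 4 up to 0x10FFFF. 0x7EB77 is in U+10000–U+10FFFF → 4 bytes.

4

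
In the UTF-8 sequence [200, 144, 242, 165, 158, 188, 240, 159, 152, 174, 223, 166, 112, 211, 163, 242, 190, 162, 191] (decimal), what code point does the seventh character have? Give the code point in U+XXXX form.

Offset 0: leading byte 0xC8 = 11001000 → 2-byte char #1 = C8 90.
Offset 2: leading byte 0xF2 = 11110010 → 4-byte char #2 = F2 A5 9E BC.
Offset 6: leading byte 0xF0 = 11110000 → 4-byte char #3 = F0 9F 98 AE.
Offset 10: leading byte 0xDF = 11011111 → 2-byte char #4 = DF A6.
Offset 12: leading byte 0x70 = 01110000 → 1-byte char #5 = 70.
Offset 13: leading byte 0xD3 = 11010011 → 2-byte char #6 = D3 A3.
Offset 15: leading byte 0xF2 = 11110010 → 4-byte char #7 = F2 BE A2 BF.
Leading byte 0xF2 = 11110010 matches 11110xxx → 4-byte sequence.
Byte 1: 0xF2 = 11110010, payload 010 (3 bits).
Byte 2: 0xBE = 10111110 (10xxxxxx ✓), payload 111110.
Byte 3: 0xA2 = 10100010 (10xxxxxx ✓), payload 100010.
Byte 4: 0xBF = 10111111 (10xxxxxx ✓), payload 111111.
Concatenate: 010111110100010111111 = 0xBE8BF (21 bits → U+BE8BF).

U+BE8BF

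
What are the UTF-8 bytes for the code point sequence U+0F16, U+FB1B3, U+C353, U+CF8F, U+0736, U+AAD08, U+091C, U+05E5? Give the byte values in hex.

E0 BC 96 F3 BB 86 B3 EC 8D 93 EC BE 8F DC B6 F2 AA B4 88 E0 A4 9C D7 A5

U+0F16: 3-byte form → E0 BC 96.
U+FB1B3: 4-byte form → F3 BB 86 B3.
U+C353: 3-byte form → EC 8D 93.
U+CF8F: 3-byte form → EC BE 8F.
U+0736: 2-byte form → DC B6.
U+AAD08: 4-byte form → F2 AA B4 88.
U+091C: 3-byte form → E0 A4 9C.
U+05E5: 2-byte form → D7 A5.
Concatenated (24 bytes): E0 BC 96 F3 BB 86 B3 EC 8D 93 EC BE 8F DC B6 F2 AA B4 88 E0 A4 9C D7 A5.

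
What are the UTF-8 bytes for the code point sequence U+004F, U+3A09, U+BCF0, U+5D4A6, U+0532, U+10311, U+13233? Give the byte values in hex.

4F E3 A8 89 EB B3 B0 F1 9D 92 A6 D4 B2 F0 90 8C 91 F0 93 88 B3

U+004F: 1-byte form → 4F.
U+3A09: 3-byte form → E3 A8 89.
U+BCF0: 3-byte form → EB B3 B0.
U+5D4A6: 4-byte form → F1 9D 92 A6.
U+0532: 2-byte form → D4 B2.
U+10311: 4-byte form → F0 90 8C 91.
U+13233: 4-byte form → F0 93 88 B3.
Concatenated (21 bytes): 4F E3 A8 89 EB B3 B0 F1 9D 92 A6 D4 B2 F0 90 8C 91 F0 93 88 B3.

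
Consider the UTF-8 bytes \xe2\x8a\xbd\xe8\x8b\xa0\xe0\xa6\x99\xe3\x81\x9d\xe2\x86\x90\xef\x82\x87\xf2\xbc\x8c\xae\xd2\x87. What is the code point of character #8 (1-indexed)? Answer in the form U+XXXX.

U+0487

Offset 0: leading byte 0xE2 = 11100010 → 3-byte char #1 = E2 8A BD.
Offset 3: leading byte 0xE8 = 11101000 → 3-byte char #2 = E8 8B A0.
Offset 6: leading byte 0xE0 = 11100000 → 3-byte char #3 = E0 A6 99.
Offset 9: leading byte 0xE3 = 11100011 → 3-byte char #4 = E3 81 9D.
Offset 12: leading byte 0xE2 = 11100010 → 3-byte char #5 = E2 86 90.
Offset 15: leading byte 0xEF = 11101111 → 3-byte char #6 = EF 82 87.
Offset 18: leading byte 0xF2 = 11110010 → 4-byte char #7 = F2 BC 8C AE.
Offset 22: leading byte 0xD2 = 11010010 → 2-byte char #8 = D2 87.
Leading byte 0xD2 = 11010010 matches 110xxxxx → 2-byte sequence.
Byte 1: 0xD2 = 11010010, payload 10010 (5 bits).
Byte 2: 0x87 = 10000111 (10xxxxxx ✓), payload 000111.
Concatenate: 10010000111 = 0x487 (11 bits → U+0487).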